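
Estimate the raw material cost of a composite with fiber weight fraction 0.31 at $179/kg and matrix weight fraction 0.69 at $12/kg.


Cost = cost_f*Wf + cost_m*Wm = 179*0.31 + 12*0.69 = $63.77/kg

$63.77/kg


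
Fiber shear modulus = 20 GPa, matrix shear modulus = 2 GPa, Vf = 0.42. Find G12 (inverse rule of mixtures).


1/G12 = Vf/Gf + (1-Vf)/Gm = 0.42/20 + 0.58/2
G12 = 3.22 GPa

3.22 GPa


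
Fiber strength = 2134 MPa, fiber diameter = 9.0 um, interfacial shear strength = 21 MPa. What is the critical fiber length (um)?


Lc = sigma_f * d / (2 * tau_i) = 2134 * 9.0 / (2 * 21) = 457.3 um

457.3 um


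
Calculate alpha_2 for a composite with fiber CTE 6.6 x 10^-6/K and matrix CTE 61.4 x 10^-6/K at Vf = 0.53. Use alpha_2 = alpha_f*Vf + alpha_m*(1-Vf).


alpha_2 = alpha_f*Vf + alpha_m*(1-Vf) = 6.6*0.53 + 61.4*0.47 = 32.4 x 10^-6/K

32.4 x 10^-6/K


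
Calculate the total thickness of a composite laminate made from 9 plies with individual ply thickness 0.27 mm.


h = n * t_ply = 9 * 0.27 = 2.43 mm

2.43 mm


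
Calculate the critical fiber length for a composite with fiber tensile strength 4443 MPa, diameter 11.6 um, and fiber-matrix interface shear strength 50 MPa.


Lc = sigma_f * d / (2 * tau_i) = 4443 * 11.6 / (2 * 50) = 515.4 um

515.4 um


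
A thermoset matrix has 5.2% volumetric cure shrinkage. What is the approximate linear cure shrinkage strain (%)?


Linear shrinkage ≈ vol_shrink/3 = 5.2/3 = 1.733%

1.733%


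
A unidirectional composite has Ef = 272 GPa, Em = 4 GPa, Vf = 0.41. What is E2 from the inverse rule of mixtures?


1/E2 = Vf/Ef + (1-Vf)/Em = 0.41/272 + 0.59/4
E2 = 6.71 GPa

6.71 GPa


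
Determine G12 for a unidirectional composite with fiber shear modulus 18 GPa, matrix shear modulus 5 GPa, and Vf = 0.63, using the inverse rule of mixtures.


1/G12 = Vf/Gf + (1-Vf)/Gm = 0.63/18 + 0.37/5
G12 = 9.17 GPa

9.17 GPa


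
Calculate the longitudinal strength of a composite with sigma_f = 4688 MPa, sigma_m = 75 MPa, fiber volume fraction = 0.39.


sigma_1 = sigma_f*Vf + sigma_m*(1-Vf) = 4688*0.39 + 75*0.61 = 1874.1 MPa

1874.1 MPa


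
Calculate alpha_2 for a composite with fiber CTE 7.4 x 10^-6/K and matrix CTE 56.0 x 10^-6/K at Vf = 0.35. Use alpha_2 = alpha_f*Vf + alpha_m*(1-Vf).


alpha_2 = alpha_f*Vf + alpha_m*(1-Vf) = 7.4*0.35 + 56.0*0.65 = 39.0 x 10^-6/K

39.0 x 10^-6/K


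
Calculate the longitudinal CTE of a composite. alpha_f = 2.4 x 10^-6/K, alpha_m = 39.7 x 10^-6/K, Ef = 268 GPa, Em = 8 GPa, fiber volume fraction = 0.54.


E1 = Ef*Vf + Em*(1-Vf) = 148.4
alpha_1 = (alpha_f*Ef*Vf + alpha_m*Em*(1-Vf))/E1 = 3.32 x 10^-6/K

3.32 x 10^-6/K


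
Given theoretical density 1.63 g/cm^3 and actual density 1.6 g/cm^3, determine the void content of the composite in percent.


Void% = (rho_theo - rho_actual)/rho_theo * 100 = (1.63 - 1.6)/1.63 * 100 = 1.84%

1.84%


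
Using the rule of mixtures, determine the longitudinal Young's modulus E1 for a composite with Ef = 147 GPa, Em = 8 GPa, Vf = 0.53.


E1 = Ef*Vf + Em*(1-Vf) = 147*0.53 + 8*0.47 = 81.67 GPa

81.67 GPa


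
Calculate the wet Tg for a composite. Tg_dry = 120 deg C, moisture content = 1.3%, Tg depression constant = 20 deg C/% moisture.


Tg_wet = Tg_dry - k*moisture = 120 - 20*1.3 = 94.0 deg C

94.0 deg C


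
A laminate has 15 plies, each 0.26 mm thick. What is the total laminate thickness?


h = n * t_ply = 15 * 0.26 = 3.9 mm

3.9 mm


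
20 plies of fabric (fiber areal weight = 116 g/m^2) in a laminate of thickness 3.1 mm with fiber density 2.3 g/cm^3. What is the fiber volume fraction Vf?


Vf = n * FAW / (rho_f * h * 1000) = 20 * 116 / (2.3 * 3.1 * 1000) = 0.3254

0.3254


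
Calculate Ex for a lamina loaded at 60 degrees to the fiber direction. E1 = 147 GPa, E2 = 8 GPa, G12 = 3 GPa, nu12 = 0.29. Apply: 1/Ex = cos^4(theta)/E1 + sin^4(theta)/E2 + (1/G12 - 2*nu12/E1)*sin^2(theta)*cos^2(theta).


cos^4(60) = 0.0625, sin^4(60) = 0.5625, sin^2(60)*cos^2(60) = 0.1875
1/G12 - 2*nu12/E1 = 1/3 - 2*0.29/147 = 0.329388 GPa^-1
1/Ex = 0.0625/147 + 0.5625/8 + 0.329388*0.1875 = 0.1324979 GPa^-1
Ex = 7.55 GPa

7.55 GPa


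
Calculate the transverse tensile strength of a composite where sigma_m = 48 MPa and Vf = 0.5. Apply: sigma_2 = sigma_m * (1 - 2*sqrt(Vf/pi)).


factor = 1 - 2*sqrt(0.5/pi) = 0.2021
sigma_2 = 48 * 0.2021 = 9.7 MPa

9.7 MPa


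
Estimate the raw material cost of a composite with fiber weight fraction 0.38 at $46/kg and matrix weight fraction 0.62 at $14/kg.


Cost = cost_f*Wf + cost_m*Wm = 46*0.38 + 14*0.62 = $26.16/kg

$26.16/kg


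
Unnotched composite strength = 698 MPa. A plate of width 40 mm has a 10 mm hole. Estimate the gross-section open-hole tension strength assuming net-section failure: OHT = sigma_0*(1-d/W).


OHT = sigma_0*(1-d/W) = 698*(1-10/40) = 523.5 MPa

523.5 MPa


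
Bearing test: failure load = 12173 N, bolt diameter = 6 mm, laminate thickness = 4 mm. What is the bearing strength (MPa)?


sigma_br = F/(d*h) = 12173/(6*4) = 507.2 MPa

507.2 MPa


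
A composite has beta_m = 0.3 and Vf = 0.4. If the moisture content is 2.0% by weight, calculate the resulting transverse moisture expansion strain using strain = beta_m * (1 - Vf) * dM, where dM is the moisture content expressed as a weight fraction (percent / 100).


dM = 2.0/100 = 0.02
strain = beta_m * (1-Vf) * dM = 0.3 * 0.6 * 0.02 = 0.0036

0.0036


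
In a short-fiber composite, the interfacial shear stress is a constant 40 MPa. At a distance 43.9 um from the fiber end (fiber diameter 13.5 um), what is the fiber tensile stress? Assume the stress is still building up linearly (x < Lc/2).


Force balance: sigma_f * (pi*d^2/4) = tau * (pi*d) * x  ->  sigma_f = 4 * tau * x / d
sigma_f = 4 * 40 * 43.9 / 13.5 = 520.3 MPa

520.3 MPa


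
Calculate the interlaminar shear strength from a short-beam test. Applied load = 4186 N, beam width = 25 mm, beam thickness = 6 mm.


ILSS = 3F/(4bh) = 3*4186/(4*25*6) = 20.93 MPa

20.93 MPa


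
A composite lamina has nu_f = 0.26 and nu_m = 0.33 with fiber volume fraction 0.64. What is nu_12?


nu_12 = nu_f*Vf + nu_m*(1-Vf) = 0.26*0.64 + 0.33*0.36 = 0.2852

0.2852


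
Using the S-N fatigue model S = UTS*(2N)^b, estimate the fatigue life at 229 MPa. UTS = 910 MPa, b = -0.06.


N = 0.5 * (S/UTS)^(1/b) = 0.5 * (229/910)^(1/-0.06) = 4.8499e+09 cycles

4.8499e+09 cycles


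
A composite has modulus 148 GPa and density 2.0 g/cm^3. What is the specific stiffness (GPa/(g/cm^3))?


Specific stiffness = E/rho = 148/2.0 = 74.0 GPa/(g/cm^3)

74.0 GPa/(g/cm^3)


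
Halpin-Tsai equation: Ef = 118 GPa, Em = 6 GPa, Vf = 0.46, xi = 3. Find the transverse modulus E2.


eta = (Ef/Em - 1)/(Ef/Em + xi) = (19.6667 - 1)/(19.6667 + 3) = 0.8235
E2 = Em*(1+xi*eta*Vf)/(1-eta*Vf) = 20.64 GPa

20.64 GPa


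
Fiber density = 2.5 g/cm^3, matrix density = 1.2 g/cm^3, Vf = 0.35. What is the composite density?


rho_c = rho_f*Vf + rho_m*(1-Vf) = 2.5*0.35 + 1.2*0.65 = 1.655 g/cm^3

1.655 g/cm^3


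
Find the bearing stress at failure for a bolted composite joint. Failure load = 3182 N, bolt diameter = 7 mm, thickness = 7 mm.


sigma_br = F/(d*h) = 3182/(7*7) = 64.9 MPa

64.9 MPa


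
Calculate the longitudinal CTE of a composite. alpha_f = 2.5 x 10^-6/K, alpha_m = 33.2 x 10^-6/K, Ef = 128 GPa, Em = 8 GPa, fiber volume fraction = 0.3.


E1 = Ef*Vf + Em*(1-Vf) = 44.0
alpha_1 = (alpha_f*Ef*Vf + alpha_m*Em*(1-Vf))/E1 = 6.41 x 10^-6/K

6.41 x 10^-6/K


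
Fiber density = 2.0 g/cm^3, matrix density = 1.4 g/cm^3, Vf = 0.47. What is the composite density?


rho_c = rho_f*Vf + rho_m*(1-Vf) = 2.0*0.47 + 1.4*0.53 = 1.682 g/cm^3

1.682 g/cm^3


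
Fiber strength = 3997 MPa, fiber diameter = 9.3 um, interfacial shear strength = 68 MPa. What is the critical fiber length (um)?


Lc = sigma_f * d / (2 * tau_i) = 3997 * 9.3 / (2 * 68) = 273.3 um

273.3 um


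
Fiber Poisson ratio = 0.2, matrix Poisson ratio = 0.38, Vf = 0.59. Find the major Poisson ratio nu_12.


nu_12 = nu_f*Vf + nu_m*(1-Vf) = 0.2*0.59 + 0.38*0.41 = 0.2738

0.2738


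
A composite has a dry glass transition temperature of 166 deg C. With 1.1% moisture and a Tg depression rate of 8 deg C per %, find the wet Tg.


Tg_wet = Tg_dry - k*moisture = 166 - 8*1.1 = 157.2 deg C

157.2 deg C


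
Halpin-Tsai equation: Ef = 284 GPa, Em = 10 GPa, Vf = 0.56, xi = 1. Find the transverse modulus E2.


eta = (Ef/Em - 1)/(Ef/Em + xi) = (28.4 - 1)/(28.4 + 1) = 0.932
E2 = Em*(1+xi*eta*Vf)/(1-eta*Vf) = 31.83 GPa

31.83 GPa


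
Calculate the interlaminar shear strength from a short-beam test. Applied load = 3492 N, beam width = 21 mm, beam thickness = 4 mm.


ILSS = 3F/(4bh) = 3*3492/(4*21*4) = 31.18 MPa

31.18 MPa


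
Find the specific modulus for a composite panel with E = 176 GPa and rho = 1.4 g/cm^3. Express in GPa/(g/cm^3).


Specific stiffness = E/rho = 176/1.4 = 125.7 GPa/(g/cm^3)

125.7 GPa/(g/cm^3)


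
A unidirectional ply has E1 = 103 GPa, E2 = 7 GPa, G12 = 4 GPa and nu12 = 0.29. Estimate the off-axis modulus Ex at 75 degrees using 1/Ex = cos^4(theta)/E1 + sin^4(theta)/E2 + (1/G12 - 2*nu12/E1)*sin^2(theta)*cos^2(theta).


cos^4(75) = 0.004487, sin^4(75) = 0.870513, sin^2(75)*cos^2(75) = 0.0625
1/G12 - 2*nu12/E1 = 1/4 - 2*0.29/103 = 0.244369 GPa^-1
1/Ex = 0.004487/103 + 0.870513/7 + 0.244369*0.0625 = 0.1396756 GPa^-1
Ex = 7.16 GPa

7.16 GPa


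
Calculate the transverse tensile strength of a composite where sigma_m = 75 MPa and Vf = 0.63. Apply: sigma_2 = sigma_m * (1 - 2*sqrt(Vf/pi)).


factor = 1 - 2*sqrt(0.63/pi) = 0.1044
sigma_2 = 75 * 0.1044 = 7.83 MPa

7.83 MPa


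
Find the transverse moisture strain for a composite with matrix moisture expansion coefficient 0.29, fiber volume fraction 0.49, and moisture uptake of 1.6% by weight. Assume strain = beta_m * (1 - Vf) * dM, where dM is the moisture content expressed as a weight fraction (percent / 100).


dM = 1.6/100 = 0.016
strain = beta_m * (1-Vf) * dM = 0.29 * 0.51 * 0.016 = 0.0023664

0.0023664


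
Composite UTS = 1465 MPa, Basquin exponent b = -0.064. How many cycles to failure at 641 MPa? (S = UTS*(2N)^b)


N = 0.5 * (S/UTS)^(1/b) = 0.5 * (641/1465)^(1/-0.064) = 203247.9523 cycles

203247.9523 cycles


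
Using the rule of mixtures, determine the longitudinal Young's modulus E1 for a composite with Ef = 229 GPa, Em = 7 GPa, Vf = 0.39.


E1 = Ef*Vf + Em*(1-Vf) = 229*0.39 + 7*0.61 = 93.58 GPa

93.58 GPa


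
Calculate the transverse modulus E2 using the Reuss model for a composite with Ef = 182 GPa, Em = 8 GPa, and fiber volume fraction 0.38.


1/E2 = Vf/Ef + (1-Vf)/Em = 0.38/182 + 0.62/8
E2 = 12.56 GPa

12.56 GPa


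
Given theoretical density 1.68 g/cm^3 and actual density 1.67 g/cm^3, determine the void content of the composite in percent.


Void% = (rho_theo - rho_actual)/rho_theo * 100 = (1.68 - 1.67)/1.68 * 100 = 0.6%

0.6%


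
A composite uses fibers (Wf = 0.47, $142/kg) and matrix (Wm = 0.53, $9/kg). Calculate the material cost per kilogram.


Cost = cost_f*Wf + cost_m*Wm = 142*0.47 + 9*0.53 = $71.51/kg

$71.51/kg


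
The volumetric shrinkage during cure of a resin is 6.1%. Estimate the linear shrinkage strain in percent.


Linear shrinkage ≈ vol_shrink/3 = 6.1/3 = 2.033%

2.033%


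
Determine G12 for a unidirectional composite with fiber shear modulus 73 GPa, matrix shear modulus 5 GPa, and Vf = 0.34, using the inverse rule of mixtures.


1/G12 = Vf/Gf + (1-Vf)/Gm = 0.34/73 + 0.66/5
G12 = 7.32 GPa

7.32 GPa


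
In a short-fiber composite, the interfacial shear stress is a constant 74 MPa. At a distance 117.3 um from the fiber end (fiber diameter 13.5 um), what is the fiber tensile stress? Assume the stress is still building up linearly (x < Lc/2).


Force balance: sigma_f * (pi*d^2/4) = tau * (pi*d) * x  ->  sigma_f = 4 * tau * x / d
sigma_f = 4 * 74 * 117.3 / 13.5 = 2571.9 MPa

2571.9 MPa


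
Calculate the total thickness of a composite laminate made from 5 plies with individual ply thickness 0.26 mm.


h = n * t_ply = 5 * 0.26 = 1.3 mm

1.3 mm


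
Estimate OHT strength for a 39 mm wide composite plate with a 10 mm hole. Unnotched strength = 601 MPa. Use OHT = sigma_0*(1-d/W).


OHT = sigma_0*(1-d/W) = 601*(1-10/39) = 446.9 MPa

446.9 MPa


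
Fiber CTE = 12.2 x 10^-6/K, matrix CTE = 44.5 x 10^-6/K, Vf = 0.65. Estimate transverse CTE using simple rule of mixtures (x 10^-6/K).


alpha_2 = alpha_f*Vf + alpha_m*(1-Vf) = 12.2*0.65 + 44.5*0.35 = 23.5 x 10^-6/K

23.5 x 10^-6/K


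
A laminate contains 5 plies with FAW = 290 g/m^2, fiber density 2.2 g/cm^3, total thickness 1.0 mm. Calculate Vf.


Vf = n * FAW / (rho_f * h * 1000) = 5 * 290 / (2.2 * 1.0 * 1000) = 0.6591

0.6591


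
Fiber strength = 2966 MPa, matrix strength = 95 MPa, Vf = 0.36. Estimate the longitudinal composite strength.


sigma_1 = sigma_f*Vf + sigma_m*(1-Vf) = 2966*0.36 + 95*0.64 = 1128.6 MPa

1128.6 MPa


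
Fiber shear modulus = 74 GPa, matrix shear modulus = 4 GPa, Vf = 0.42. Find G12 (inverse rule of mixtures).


1/G12 = Vf/Gf + (1-Vf)/Gm = 0.42/74 + 0.58/4
G12 = 6.64 GPa

6.64 GPa


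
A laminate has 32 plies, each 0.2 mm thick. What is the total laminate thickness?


h = n * t_ply = 32 * 0.2 = 6.4 mm

6.4 mm


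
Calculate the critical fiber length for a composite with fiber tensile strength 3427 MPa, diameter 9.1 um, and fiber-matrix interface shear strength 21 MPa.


Lc = sigma_f * d / (2 * tau_i) = 3427 * 9.1 / (2 * 21) = 742.5 um

742.5 um


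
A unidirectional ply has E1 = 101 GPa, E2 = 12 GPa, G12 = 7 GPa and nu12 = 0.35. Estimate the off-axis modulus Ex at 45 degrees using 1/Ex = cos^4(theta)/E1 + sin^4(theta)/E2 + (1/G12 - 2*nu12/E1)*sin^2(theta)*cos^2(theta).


cos^4(45) = 0.25, sin^4(45) = 0.25, sin^2(45)*cos^2(45) = 0.25
1/G12 - 2*nu12/E1 = 1/7 - 2*0.35/101 = 0.135926 GPa^-1
1/Ex = 0.25/101 + 0.25/12 + 0.135926*0.25 = 0.0572902 GPa^-1
Ex = 17.45 GPa

17.45 GPa


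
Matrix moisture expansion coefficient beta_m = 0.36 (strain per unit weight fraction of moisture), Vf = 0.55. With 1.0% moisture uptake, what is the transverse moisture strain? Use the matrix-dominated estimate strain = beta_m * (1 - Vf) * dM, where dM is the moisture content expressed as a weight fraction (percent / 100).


dM = 1.0/100 = 0.01
strain = beta_m * (1-Vf) * dM = 0.36 * 0.45 * 0.01 = 0.00162

0.00162


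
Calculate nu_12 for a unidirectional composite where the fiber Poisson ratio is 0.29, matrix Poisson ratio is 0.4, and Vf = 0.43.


nu_12 = nu_f*Vf + nu_m*(1-Vf) = 0.29*0.43 + 0.4*0.57 = 0.3527

0.3527


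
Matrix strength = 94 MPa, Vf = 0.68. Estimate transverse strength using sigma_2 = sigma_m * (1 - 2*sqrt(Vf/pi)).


factor = 1 - 2*sqrt(0.68/pi) = 0.0695
sigma_2 = 94 * 0.0695 = 6.53 MPa

6.53 MPa


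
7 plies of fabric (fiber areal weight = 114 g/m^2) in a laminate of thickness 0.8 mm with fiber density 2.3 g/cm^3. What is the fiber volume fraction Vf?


Vf = n * FAW / (rho_f * h * 1000) = 7 * 114 / (2.3 * 0.8 * 1000) = 0.4337

0.4337


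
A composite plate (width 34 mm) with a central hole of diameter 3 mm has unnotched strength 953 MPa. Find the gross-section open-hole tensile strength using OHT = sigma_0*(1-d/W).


OHT = sigma_0*(1-d/W) = 953*(1-3/34) = 868.9 MPa

868.9 MPa


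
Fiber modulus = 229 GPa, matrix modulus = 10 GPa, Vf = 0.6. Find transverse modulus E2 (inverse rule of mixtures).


1/E2 = Vf/Ef + (1-Vf)/Em = 0.6/229 + 0.4/10
E2 = 23.46 GPa

23.46 GPa


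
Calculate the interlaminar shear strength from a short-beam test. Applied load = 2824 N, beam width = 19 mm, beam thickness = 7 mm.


ILSS = 3F/(4bh) = 3*2824/(4*19*7) = 15.92 MPa

15.92 MPa


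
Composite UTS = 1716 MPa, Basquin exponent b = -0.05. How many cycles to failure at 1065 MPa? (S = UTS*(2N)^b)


N = 0.5 * (S/UTS)^(1/b) = 0.5 * (1065/1716)^(1/-0.05) = 6955.4226 cycles

6955.4226 cycles


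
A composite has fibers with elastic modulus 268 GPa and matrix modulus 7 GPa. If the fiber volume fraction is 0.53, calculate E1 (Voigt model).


E1 = Ef*Vf + Em*(1-Vf) = 268*0.53 + 7*0.47 = 145.33 GPa

145.33 GPa


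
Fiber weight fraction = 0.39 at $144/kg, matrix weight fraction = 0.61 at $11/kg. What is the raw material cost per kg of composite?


Cost = cost_f*Wf + cost_m*Wm = 144*0.39 + 11*0.61 = $62.87/kg

$62.87/kg


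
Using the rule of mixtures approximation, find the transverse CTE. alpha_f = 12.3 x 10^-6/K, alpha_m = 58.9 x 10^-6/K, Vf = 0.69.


alpha_2 = alpha_f*Vf + alpha_m*(1-Vf) = 12.3*0.69 + 58.9*0.31 = 26.7 x 10^-6/K

26.7 x 10^-6/K


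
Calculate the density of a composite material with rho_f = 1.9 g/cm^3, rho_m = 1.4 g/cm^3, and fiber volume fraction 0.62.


rho_c = rho_f*Vf + rho_m*(1-Vf) = 1.9*0.62 + 1.4*0.38 = 1.71 g/cm^3

1.71 g/cm^3


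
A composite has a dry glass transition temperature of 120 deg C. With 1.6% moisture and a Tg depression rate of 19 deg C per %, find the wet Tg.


Tg_wet = Tg_dry - k*moisture = 120 - 19*1.6 = 89.6 deg C

89.6 deg C


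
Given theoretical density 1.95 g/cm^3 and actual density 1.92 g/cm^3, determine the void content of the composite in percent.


Void% = (rho_theo - rho_actual)/rho_theo * 100 = (1.95 - 1.92)/1.95 * 100 = 1.54%

1.54%


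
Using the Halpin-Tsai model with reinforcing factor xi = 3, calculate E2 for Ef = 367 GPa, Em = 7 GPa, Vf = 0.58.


eta = (Ef/Em - 1)/(Ef/Em + xi) = (52.4286 - 1)/(52.4286 + 3) = 0.9278
E2 = Em*(1+xi*eta*Vf)/(1-eta*Vf) = 39.63 GPa

39.63 GPa


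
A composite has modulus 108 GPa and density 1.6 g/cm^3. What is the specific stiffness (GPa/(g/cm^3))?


Specific stiffness = E/rho = 108/1.6 = 67.5 GPa/(g/cm^3)

67.5 GPa/(g/cm^3)


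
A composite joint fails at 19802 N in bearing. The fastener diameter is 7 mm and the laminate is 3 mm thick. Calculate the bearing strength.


sigma_br = F/(d*h) = 19802/(7*3) = 943.0 MPa

943.0 MPa


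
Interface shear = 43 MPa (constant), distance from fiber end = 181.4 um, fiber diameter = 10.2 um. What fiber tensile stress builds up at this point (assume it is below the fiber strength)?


Force balance: sigma_f * (pi*d^2/4) = tau * (pi*d) * x  ->  sigma_f = 4 * tau * x / d
sigma_f = 4 * 43 * 181.4 / 10.2 = 3058.9 MPa

3058.9 MPa


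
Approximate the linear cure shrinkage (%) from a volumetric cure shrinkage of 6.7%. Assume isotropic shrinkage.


Linear shrinkage ≈ vol_shrink/3 = 6.7/3 = 2.233%

2.233%


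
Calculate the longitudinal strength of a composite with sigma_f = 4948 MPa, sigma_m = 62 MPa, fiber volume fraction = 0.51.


sigma_1 = sigma_f*Vf + sigma_m*(1-Vf) = 4948*0.51 + 62*0.49 = 2553.9 MPa

2553.9 MPa


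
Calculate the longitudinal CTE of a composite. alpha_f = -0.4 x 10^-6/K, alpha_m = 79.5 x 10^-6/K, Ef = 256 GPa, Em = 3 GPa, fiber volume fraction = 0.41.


E1 = Ef*Vf + Em*(1-Vf) = 106.73
alpha_1 = (alpha_f*Ef*Vf + alpha_m*Em*(1-Vf))/E1 = 0.93 x 10^-6/K

0.93 x 10^-6/K


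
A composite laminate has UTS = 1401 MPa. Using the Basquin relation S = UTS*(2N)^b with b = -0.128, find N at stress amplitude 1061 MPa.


N = 0.5 * (S/UTS)^(1/b) = 0.5 * (1061/1401)^(1/-0.128) = 4.3865 cycles

4.3865 cycles


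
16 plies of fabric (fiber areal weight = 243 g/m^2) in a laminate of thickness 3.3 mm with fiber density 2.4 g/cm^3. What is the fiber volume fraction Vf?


Vf = n * FAW / (rho_f * h * 1000) = 16 * 243 / (2.4 * 3.3 * 1000) = 0.4909

0.4909


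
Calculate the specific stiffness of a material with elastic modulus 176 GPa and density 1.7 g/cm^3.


Specific stiffness = E/rho = 176/1.7 = 103.5 GPa/(g/cm^3)

103.5 GPa/(g/cm^3)


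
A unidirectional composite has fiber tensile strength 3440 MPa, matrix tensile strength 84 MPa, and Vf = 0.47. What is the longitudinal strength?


sigma_1 = sigma_f*Vf + sigma_m*(1-Vf) = 3440*0.47 + 84*0.53 = 1661.3 MPa

1661.3 MPa


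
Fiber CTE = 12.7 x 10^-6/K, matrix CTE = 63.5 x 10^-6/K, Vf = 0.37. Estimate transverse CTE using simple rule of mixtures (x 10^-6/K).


alpha_2 = alpha_f*Vf + alpha_m*(1-Vf) = 12.7*0.37 + 63.5*0.63 = 44.7 x 10^-6/K

44.7 x 10^-6/K


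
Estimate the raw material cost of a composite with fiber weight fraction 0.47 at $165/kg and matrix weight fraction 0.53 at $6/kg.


Cost = cost_f*Wf + cost_m*Wm = 165*0.47 + 6*0.53 = $80.73/kg

$80.73/kg


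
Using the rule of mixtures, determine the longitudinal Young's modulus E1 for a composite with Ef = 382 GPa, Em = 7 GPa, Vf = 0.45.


E1 = Ef*Vf + Em*(1-Vf) = 382*0.45 + 7*0.55 = 175.75 GPa

175.75 GPa


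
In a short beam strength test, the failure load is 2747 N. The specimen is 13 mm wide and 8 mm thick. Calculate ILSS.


ILSS = 3F/(4bh) = 3*2747/(4*13*8) = 19.81 MPa

19.81 MPa


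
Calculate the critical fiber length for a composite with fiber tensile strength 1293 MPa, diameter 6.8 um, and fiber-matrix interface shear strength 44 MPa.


Lc = sigma_f * d / (2 * tau_i) = 1293 * 6.8 / (2 * 44) = 99.9 um

99.9 um


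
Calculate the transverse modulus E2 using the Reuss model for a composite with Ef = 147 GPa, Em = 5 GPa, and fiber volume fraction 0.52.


1/E2 = Vf/Ef + (1-Vf)/Em = 0.52/147 + 0.48/5
E2 = 10.05 GPa

10.05 GPa


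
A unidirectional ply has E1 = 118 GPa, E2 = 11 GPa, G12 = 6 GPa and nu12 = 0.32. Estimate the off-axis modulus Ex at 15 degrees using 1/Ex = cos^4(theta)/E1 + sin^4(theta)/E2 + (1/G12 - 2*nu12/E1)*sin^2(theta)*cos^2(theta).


cos^4(15) = 0.870513, sin^4(15) = 0.004487, sin^2(15)*cos^2(15) = 0.0625
1/G12 - 2*nu12/E1 = 1/6 - 2*0.32/118 = 0.161243 GPa^-1
1/Ex = 0.870513/118 + 0.004487/11 + 0.161243*0.0625 = 0.0178628 GPa^-1
Ex = 55.98 GPa

55.98 GPa


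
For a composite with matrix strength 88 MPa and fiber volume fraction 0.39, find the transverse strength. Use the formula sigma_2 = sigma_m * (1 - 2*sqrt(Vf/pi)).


factor = 1 - 2*sqrt(0.39/pi) = 0.2953
sigma_2 = 88 * 0.2953 = 25.99 MPa

25.99 MPa


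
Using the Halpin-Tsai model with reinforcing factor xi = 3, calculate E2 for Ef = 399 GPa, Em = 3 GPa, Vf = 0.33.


eta = (Ef/Em - 1)/(Ef/Em + xi) = (133.0 - 1)/(133.0 + 3) = 0.9706
E2 = Em*(1+xi*eta*Vf)/(1-eta*Vf) = 8.65 GPa

8.65 GPa


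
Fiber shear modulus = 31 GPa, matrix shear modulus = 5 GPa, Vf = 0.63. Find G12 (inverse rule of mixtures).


1/G12 = Vf/Gf + (1-Vf)/Gm = 0.63/31 + 0.37/5
G12 = 10.6 GPa

10.6 GPa


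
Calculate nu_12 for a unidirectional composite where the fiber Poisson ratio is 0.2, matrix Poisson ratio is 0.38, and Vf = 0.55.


nu_12 = nu_f*Vf + nu_m*(1-Vf) = 0.2*0.55 + 0.38*0.45 = 0.281

0.281


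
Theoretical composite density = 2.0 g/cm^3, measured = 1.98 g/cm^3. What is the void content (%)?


Void% = (rho_theo - rho_actual)/rho_theo * 100 = (2.0 - 1.98)/2.0 * 100 = 1.0%

1.0%


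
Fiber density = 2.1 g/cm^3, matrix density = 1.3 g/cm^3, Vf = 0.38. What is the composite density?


rho_c = rho_f*Vf + rho_m*(1-Vf) = 2.1*0.38 + 1.3*0.62 = 1.604 g/cm^3

1.604 g/cm^3


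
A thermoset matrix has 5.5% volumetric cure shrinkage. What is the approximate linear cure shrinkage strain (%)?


Linear shrinkage ≈ vol_shrink/3 = 5.5/3 = 1.833%

1.833%


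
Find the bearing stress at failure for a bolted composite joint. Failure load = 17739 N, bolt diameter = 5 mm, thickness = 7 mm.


sigma_br = F/(d*h) = 17739/(5*7) = 506.8 MPa

506.8 MPa


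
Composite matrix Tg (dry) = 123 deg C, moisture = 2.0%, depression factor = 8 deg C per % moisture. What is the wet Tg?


Tg_wet = Tg_dry - k*moisture = 123 - 8*2.0 = 107.0 deg C

107.0 deg C


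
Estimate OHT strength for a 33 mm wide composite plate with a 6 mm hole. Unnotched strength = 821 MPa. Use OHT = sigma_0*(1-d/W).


OHT = sigma_0*(1-d/W) = 821*(1-6/33) = 671.7 MPa

671.7 MPa


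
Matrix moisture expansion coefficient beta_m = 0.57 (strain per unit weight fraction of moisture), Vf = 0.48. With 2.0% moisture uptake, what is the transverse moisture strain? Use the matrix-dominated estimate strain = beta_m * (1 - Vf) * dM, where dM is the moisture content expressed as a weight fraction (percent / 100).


dM = 2.0/100 = 0.02
strain = beta_m * (1-Vf) * dM = 0.57 * 0.52 * 0.02 = 0.005928

0.005928


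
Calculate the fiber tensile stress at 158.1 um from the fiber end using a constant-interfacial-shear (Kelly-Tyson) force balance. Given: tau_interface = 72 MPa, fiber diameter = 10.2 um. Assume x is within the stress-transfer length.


Force balance: sigma_f * (pi*d^2/4) = tau * (pi*d) * x  ->  sigma_f = 4 * tau * x / d
sigma_f = 4 * 72 * 158.1 / 10.2 = 4464.0 MPa

4464.0 MPa


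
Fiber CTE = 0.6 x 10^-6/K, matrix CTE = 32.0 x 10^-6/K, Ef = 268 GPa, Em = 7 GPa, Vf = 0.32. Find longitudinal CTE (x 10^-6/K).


E1 = Ef*Vf + Em*(1-Vf) = 90.52
alpha_1 = (alpha_f*Ef*Vf + alpha_m*Em*(1-Vf))/E1 = 2.25 x 10^-6/K

2.25 x 10^-6/K


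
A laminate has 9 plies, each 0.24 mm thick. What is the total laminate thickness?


h = n * t_ply = 9 * 0.24 = 2.16 mm

2.16 mm


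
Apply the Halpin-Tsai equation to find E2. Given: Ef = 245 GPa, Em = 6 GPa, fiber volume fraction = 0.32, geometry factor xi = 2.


eta = (Ef/Em - 1)/(Ef/Em + xi) = (40.8333 - 1)/(40.8333 + 2) = 0.93
E2 = Em*(1+xi*eta*Vf)/(1-eta*Vf) = 13.63 GPa

13.63 GPa


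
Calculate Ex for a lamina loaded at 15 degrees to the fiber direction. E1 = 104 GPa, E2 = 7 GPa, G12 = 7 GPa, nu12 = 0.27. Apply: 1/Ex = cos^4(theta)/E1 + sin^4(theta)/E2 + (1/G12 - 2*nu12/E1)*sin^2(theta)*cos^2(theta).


cos^4(15) = 0.870513, sin^4(15) = 0.004487, sin^2(15)*cos^2(15) = 0.0625
1/G12 - 2*nu12/E1 = 1/7 - 2*0.27/104 = 0.137665 GPa^-1
1/Ex = 0.870513/104 + 0.004487/7 + 0.137665*0.0625 = 0.0176154 GPa^-1
Ex = 56.77 GPa

56.77 GPa


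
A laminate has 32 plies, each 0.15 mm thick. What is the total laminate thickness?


h = n * t_ply = 32 * 0.15 = 4.8 mm

4.8 mm


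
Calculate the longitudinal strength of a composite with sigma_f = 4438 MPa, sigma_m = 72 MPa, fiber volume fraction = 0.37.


sigma_1 = sigma_f*Vf + sigma_m*(1-Vf) = 4438*0.37 + 72*0.63 = 1687.4 MPa

1687.4 MPa


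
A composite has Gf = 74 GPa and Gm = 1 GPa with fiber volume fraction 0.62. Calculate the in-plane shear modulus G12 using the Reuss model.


1/G12 = Vf/Gf + (1-Vf)/Gm = 0.62/74 + 0.38/1
G12 = 2.57 GPa

2.57 GPa


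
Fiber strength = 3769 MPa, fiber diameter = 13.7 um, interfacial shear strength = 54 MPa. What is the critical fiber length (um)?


Lc = sigma_f * d / (2 * tau_i) = 3769 * 13.7 / (2 * 54) = 478.1 um

478.1 um


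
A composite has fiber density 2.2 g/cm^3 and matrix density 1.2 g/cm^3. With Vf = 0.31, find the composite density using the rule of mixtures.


rho_c = rho_f*Vf + rho_m*(1-Vf) = 2.2*0.31 + 1.2*0.69 = 1.51 g/cm^3

1.51 g/cm^3


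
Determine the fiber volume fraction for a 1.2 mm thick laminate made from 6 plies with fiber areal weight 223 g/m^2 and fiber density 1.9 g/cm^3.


Vf = n * FAW / (rho_f * h * 1000) = 6 * 223 / (1.9 * 1.2 * 1000) = 0.5868

0.5868


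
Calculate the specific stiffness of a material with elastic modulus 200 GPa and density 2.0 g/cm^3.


Specific stiffness = E/rho = 200/2.0 = 100.0 GPa/(g/cm^3)

100.0 GPa/(g/cm^3)


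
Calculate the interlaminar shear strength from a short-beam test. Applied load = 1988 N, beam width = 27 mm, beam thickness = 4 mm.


ILSS = 3F/(4bh) = 3*1988/(4*27*4) = 13.81 MPa

13.81 MPa


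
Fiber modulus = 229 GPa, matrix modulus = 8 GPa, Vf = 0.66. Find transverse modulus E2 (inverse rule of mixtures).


1/E2 = Vf/Ef + (1-Vf)/Em = 0.66/229 + 0.34/8
E2 = 22.04 GPa

22.04 GPa


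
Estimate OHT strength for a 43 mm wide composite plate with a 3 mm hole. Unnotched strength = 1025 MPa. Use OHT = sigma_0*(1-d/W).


OHT = sigma_0*(1-d/W) = 1025*(1-3/43) = 953.5 MPa

953.5 MPa


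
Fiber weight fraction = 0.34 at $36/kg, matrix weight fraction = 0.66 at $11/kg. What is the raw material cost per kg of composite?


Cost = cost_f*Wf + cost_m*Wm = 36*0.34 + 11*0.66 = $19.5/kg

$19.5/kg


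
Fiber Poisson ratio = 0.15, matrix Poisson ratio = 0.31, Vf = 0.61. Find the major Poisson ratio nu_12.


nu_12 = nu_f*Vf + nu_m*(1-Vf) = 0.15*0.61 + 0.31*0.39 = 0.2124

0.2124


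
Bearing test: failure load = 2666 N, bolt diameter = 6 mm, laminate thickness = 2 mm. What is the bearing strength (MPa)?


sigma_br = F/(d*h) = 2666/(6*2) = 222.2 MPa

222.2 MPa


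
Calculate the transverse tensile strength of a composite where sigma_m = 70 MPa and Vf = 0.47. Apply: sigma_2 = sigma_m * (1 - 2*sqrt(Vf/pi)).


factor = 1 - 2*sqrt(0.47/pi) = 0.2264
sigma_2 = 70 * 0.2264 = 15.85 MPa

15.85 MPa


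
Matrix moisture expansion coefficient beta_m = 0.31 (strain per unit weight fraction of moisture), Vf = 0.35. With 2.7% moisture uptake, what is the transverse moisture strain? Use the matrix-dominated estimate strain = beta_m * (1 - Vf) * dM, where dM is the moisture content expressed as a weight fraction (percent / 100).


dM = 2.7/100 = 0.027
strain = beta_m * (1-Vf) * dM = 0.31 * 0.65 * 0.027 = 0.0054405

0.0054405


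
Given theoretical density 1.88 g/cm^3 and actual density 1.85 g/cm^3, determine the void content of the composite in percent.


Void% = (rho_theo - rho_actual)/rho_theo * 100 = (1.88 - 1.85)/1.88 * 100 = 1.6%

1.6%


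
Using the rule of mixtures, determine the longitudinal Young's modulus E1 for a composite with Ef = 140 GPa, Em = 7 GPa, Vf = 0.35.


E1 = Ef*Vf + Em*(1-Vf) = 140*0.35 + 7*0.65 = 53.55 GPa

53.55 GPa


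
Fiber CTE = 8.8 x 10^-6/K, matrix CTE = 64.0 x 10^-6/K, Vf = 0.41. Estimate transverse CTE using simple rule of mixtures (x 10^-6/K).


alpha_2 = alpha_f*Vf + alpha_m*(1-Vf) = 8.8*0.41 + 64.0*0.59 = 41.4 x 10^-6/K

41.4 x 10^-6/K


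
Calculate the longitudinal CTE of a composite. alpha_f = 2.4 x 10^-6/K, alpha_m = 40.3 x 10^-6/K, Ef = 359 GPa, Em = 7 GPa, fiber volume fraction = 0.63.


E1 = Ef*Vf + Em*(1-Vf) = 228.76
alpha_1 = (alpha_f*Ef*Vf + alpha_m*Em*(1-Vf))/E1 = 2.83 x 10^-6/K

2.83 x 10^-6/K


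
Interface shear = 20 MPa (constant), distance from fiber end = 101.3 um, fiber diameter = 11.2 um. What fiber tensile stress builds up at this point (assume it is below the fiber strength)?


Force balance: sigma_f * (pi*d^2/4) = tau * (pi*d) * x  ->  sigma_f = 4 * tau * x / d
sigma_f = 4 * 20 * 101.3 / 11.2 = 723.6 MPa

723.6 MPa


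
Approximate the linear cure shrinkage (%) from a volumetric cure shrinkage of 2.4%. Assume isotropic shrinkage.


Linear shrinkage ≈ vol_shrink/3 = 2.4/3 = 0.8%

0.8%


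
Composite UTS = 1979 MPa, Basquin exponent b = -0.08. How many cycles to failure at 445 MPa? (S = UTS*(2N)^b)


N = 0.5 * (S/UTS)^(1/b) = 0.5 * (445/1979)^(1/-0.08) = 6.3102e+07 cycles

6.3102e+07 cycles


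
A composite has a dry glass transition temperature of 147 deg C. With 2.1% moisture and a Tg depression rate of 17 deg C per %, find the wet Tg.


Tg_wet = Tg_dry - k*moisture = 147 - 17*2.1 = 111.3 deg C

111.3 deg C


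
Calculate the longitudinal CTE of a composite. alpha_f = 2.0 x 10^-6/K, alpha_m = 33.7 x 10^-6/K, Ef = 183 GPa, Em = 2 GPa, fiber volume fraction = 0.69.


E1 = Ef*Vf + Em*(1-Vf) = 126.89
alpha_1 = (alpha_f*Ef*Vf + alpha_m*Em*(1-Vf))/E1 = 2.15 x 10^-6/K

2.15 x 10^-6/K


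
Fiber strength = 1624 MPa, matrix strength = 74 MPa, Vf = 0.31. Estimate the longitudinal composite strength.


sigma_1 = sigma_f*Vf + sigma_m*(1-Vf) = 1624*0.31 + 74*0.69 = 554.5 MPa

554.5 MPa


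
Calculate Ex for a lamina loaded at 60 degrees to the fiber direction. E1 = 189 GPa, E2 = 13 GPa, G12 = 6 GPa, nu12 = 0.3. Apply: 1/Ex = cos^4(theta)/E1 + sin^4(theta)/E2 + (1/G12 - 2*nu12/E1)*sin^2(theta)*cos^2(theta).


cos^4(60) = 0.0625, sin^4(60) = 0.5625, sin^2(60)*cos^2(60) = 0.1875
1/G12 - 2*nu12/E1 = 1/6 - 2*0.3/189 = 0.163492 GPa^-1
1/Ex = 0.0625/189 + 0.5625/13 + 0.163492*0.1875 = 0.0742547 GPa^-1
Ex = 13.47 GPa

13.47 GPa


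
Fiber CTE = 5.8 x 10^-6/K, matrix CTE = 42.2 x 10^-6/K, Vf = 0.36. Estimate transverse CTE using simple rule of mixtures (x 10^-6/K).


alpha_2 = alpha_f*Vf + alpha_m*(1-Vf) = 5.8*0.36 + 42.2*0.64 = 29.1 x 10^-6/K

29.1 x 10^-6/K


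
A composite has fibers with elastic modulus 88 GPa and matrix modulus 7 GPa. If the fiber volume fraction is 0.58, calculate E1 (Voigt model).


E1 = Ef*Vf + Em*(1-Vf) = 88*0.58 + 7*0.42 = 53.98 GPa

53.98 GPa


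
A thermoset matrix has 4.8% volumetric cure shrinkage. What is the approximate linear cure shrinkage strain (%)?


Linear shrinkage ≈ vol_shrink/3 = 4.8/3 = 1.6%

1.6%


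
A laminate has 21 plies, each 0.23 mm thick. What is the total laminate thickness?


h = n * t_ply = 21 * 0.23 = 4.83 mm

4.83 mm


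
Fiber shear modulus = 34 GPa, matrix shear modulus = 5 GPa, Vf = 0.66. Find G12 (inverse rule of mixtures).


1/G12 = Vf/Gf + (1-Vf)/Gm = 0.66/34 + 0.34/5
G12 = 11.44 GPa

11.44 GPa


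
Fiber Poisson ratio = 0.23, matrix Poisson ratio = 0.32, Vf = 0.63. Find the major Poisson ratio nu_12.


nu_12 = nu_f*Vf + nu_m*(1-Vf) = 0.23*0.63 + 0.32*0.37 = 0.2633

0.2633


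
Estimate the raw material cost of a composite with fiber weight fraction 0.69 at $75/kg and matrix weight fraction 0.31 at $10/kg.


Cost = cost_f*Wf + cost_m*Wm = 75*0.69 + 10*0.31 = $54.85/kg

$54.85/kg


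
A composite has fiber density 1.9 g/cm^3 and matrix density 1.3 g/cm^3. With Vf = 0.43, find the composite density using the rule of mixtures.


rho_c = rho_f*Vf + rho_m*(1-Vf) = 1.9*0.43 + 1.3*0.57 = 1.558 g/cm^3

1.558 g/cm^3


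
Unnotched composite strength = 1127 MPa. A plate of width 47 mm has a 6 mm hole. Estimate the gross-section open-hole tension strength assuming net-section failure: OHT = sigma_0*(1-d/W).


OHT = sigma_0*(1-d/W) = 1127*(1-6/47) = 983.1 MPa

983.1 MPa


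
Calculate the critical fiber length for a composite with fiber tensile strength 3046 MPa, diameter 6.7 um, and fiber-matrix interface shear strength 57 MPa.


Lc = sigma_f * d / (2 * tau_i) = 3046 * 6.7 / (2 * 57) = 179.0 um

179.0 um


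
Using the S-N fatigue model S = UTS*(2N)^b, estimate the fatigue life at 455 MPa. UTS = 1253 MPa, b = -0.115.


N = 0.5 * (S/UTS)^(1/b) = 0.5 * (455/1253)^(1/-0.115) = 3346.0497 cycles

3346.0497 cycles


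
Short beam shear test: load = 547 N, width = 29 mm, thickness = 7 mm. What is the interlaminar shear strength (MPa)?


ILSS = 3F/(4bh) = 3*547/(4*29*7) = 2.02 MPa

2.02 MPa


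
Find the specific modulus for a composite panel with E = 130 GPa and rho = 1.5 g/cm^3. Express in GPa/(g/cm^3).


Specific stiffness = E/rho = 130/1.5 = 86.7 GPa/(g/cm^3)

86.7 GPa/(g/cm^3)


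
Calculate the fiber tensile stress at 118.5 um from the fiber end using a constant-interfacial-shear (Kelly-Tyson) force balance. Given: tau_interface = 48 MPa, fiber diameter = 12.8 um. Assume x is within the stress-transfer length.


Force balance: sigma_f * (pi*d^2/4) = tau * (pi*d) * x  ->  sigma_f = 4 * tau * x / d
sigma_f = 4 * 48 * 118.5 / 12.8 = 1777.5 MPa

1777.5 MPa


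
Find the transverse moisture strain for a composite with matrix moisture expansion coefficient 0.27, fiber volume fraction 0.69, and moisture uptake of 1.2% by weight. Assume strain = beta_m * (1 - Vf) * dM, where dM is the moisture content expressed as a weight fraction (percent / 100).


dM = 1.2/100 = 0.012
strain = beta_m * (1-Vf) * dM = 0.27 * 0.31 * 0.012 = 0.0010044

0.0010044


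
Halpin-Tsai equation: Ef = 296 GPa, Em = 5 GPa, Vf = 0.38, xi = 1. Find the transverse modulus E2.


eta = (Ef/Em - 1)/(Ef/Em + xi) = (59.2 - 1)/(59.2 + 1) = 0.9668
E2 = Em*(1+xi*eta*Vf)/(1-eta*Vf) = 10.81 GPa

10.81 GPa


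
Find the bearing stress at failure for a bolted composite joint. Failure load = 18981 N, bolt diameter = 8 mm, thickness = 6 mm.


sigma_br = F/(d*h) = 18981/(8*6) = 395.4 MPa

395.4 MPa


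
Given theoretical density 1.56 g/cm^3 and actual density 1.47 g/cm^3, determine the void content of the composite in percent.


Void% = (rho_theo - rho_actual)/rho_theo * 100 = (1.56 - 1.47)/1.56 * 100 = 5.77%

5.77%


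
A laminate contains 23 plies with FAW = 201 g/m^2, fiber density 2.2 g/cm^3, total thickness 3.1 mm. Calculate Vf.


Vf = n * FAW / (rho_f * h * 1000) = 23 * 201 / (2.2 * 3.1 * 1000) = 0.6779

0.6779


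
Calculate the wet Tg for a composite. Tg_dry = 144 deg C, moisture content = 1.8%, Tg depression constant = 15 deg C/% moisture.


Tg_wet = Tg_dry - k*moisture = 144 - 15*1.8 = 117.0 deg C

117.0 deg C


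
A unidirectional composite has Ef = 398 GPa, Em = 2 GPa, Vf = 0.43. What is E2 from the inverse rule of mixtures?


1/E2 = Vf/Ef + (1-Vf)/Em = 0.43/398 + 0.57/2
E2 = 3.5 GPa

3.5 GPa


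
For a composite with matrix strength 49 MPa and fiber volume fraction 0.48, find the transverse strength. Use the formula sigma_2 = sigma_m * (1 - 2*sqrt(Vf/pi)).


factor = 1 - 2*sqrt(0.48/pi) = 0.2182
sigma_2 = 49 * 0.2182 = 10.69 MPa

10.69 MPa


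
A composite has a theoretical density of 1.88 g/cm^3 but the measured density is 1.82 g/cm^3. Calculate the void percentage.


Void% = (rho_theo - rho_actual)/rho_theo * 100 = (1.88 - 1.82)/1.88 * 100 = 3.19%

3.19%


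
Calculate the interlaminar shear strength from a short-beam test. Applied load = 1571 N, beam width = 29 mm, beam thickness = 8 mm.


ILSS = 3F/(4bh) = 3*1571/(4*29*8) = 5.08 MPa

5.08 MPa


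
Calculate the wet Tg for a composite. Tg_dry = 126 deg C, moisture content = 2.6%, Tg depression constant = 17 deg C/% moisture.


Tg_wet = Tg_dry - k*moisture = 126 - 17*2.6 = 81.8 deg C

81.8 deg C


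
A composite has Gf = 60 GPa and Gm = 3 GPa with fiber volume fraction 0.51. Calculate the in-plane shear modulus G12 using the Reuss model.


1/G12 = Vf/Gf + (1-Vf)/Gm = 0.51/60 + 0.49/3
G12 = 5.82 GPa

5.82 GPa


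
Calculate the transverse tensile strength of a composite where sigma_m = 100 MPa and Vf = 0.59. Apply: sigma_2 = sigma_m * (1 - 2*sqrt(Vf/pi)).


factor = 1 - 2*sqrt(0.59/pi) = 0.1333
sigma_2 = 100 * 0.1333 = 13.33 MPa

13.33 MPa


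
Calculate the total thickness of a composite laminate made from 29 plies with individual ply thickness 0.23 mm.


h = n * t_ply = 29 * 0.23 = 6.67 mm

6.67 mm


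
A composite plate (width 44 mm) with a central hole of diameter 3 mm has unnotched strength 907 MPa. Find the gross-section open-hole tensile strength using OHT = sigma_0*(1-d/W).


OHT = sigma_0*(1-d/W) = 907*(1-3/44) = 845.2 MPa

845.2 MPa


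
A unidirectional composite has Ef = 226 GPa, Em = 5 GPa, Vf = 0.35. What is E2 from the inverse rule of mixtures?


1/E2 = Vf/Ef + (1-Vf)/Em = 0.35/226 + 0.65/5
E2 = 7.6 GPa

7.6 GPa


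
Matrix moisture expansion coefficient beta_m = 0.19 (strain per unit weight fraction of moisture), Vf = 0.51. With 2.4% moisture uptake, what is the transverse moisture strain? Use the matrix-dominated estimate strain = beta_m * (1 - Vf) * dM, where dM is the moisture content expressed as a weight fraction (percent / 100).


dM = 2.4/100 = 0.024
strain = beta_m * (1-Vf) * dM = 0.19 * 0.49 * 0.024 = 0.0022344

0.0022344


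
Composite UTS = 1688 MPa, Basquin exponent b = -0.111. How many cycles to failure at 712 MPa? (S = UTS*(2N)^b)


N = 0.5 * (S/UTS)^(1/b) = 0.5 * (712/1688)^(1/-0.111) = 1192.2833 cycles

1192.2833 cycles


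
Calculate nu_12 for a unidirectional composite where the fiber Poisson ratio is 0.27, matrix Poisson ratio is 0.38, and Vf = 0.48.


nu_12 = nu_f*Vf + nu_m*(1-Vf) = 0.27*0.48 + 0.38*0.52 = 0.3272

0.3272


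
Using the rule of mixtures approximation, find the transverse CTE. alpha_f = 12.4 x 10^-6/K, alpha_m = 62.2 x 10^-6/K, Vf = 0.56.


alpha_2 = alpha_f*Vf + alpha_m*(1-Vf) = 12.4*0.56 + 62.2*0.44 = 34.3 x 10^-6/K

34.3 x 10^-6/K
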